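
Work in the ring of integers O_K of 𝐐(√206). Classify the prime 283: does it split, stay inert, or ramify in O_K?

inert

d = 206 ≡ 2 (mod 4), so O_K = ℤ[√206] and disc(K) = 4d = 824.
Since gcd(283, 824) = 1 the prime 283 does not ramify.
(206/283) = 206^141 mod 283 = 282, giving Legendre symbol -1.
d is a non-residue mod p, hence 283 remains inert in O_K.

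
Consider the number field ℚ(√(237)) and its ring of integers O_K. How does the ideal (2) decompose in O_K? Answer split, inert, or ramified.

p is inert

Since 237 ≡ 1 mod 4, the ring of integers is ℤ[(1+√237)/2] with discriminant 237.
Since gcd(2, 237) = 1 the prime 2 does not ramify.
d ≡ 5 (mod 8); the supplementary law gives 2 inert.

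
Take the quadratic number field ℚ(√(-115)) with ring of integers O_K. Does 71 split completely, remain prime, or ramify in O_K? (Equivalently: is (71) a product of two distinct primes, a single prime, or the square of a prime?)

Since -115 ≡ 1 mod 4, the ring of integers is ℤ[(1+√-115)/2] with discriminant -115.
Since gcd(71, -115) = 1 the prime 71 does not ramify.
Legendre symbol by Euler's criterion: (-115/71) ≡ (-115)^35 ≡ 1 (mod 71), i.e. (-115/71) = 1.
d is a quadratic residue mod p, hence 71 splits in O_K.

split — (71) = 𝔭₁𝔭₂ with 𝔭₁ ≠ 𝔭₂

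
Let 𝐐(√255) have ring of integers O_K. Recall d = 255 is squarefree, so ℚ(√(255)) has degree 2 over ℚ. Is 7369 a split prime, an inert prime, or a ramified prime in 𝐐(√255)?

d = 255 ≡ 3 (mod 4), so O_K = ℤ[√255] and disc(K) = 4d = 1020.
7369 ∤ 1020, so 7369 is unramified.
(255/7369) = 255^3684 mod 7369 = 1, giving Legendre symbol 1.
Legendre symbol 1 ⇒ 7369 is split.

p splits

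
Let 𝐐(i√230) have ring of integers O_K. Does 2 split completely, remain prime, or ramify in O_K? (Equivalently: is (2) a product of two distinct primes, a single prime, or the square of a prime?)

Since -230 ≢ 1 mod 4, the ring of integers is ℤ[√-230] with discriminant 4·(-230) = -920.
disc(K) = -920 = 2·(-460), so p = 2 is ramified.

2 is ramified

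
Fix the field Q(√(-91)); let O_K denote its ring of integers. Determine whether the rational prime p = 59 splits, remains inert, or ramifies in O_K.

splits completely

d = -91 ≡ 1 (mod 4), so O_K = ℤ[(1+√-91)/2] and disc(K) = d = -91.
Since gcd(59, -91) = 1 the prime 59 does not ramify.
Legendre symbol by Euler's criterion: (-91/59) ≡ (-91)^29 ≡ 1 (mod 59), i.e. (-91/59) = 1.
d is a quadratic residue mod p, hence 59 splits in O_K.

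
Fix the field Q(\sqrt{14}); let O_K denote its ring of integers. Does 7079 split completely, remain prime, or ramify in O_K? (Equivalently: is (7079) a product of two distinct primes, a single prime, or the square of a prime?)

d = 14 ≡ 2 (mod 4), so O_K = ℤ[√14] and disc(K) = 4d = 56.
Since gcd(7079, 56) = 1 the prime 7079 does not ramify.
(14/7079) = 14^3539 mod 7079 = 7078, giving Legendre symbol -1.
Legendre symbol -1 ⇒ 7079 is inert.

inert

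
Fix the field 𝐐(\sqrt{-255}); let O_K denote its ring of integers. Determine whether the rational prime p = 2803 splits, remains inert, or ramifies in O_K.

-255 mod 4 = 1, hence disc K = -255 and O_K = ℤ[(1+√-255)/2].
2803 ∤ -255, so 2803 is unramified.
(-255/2803) = 2548^1401 mod 2803 = 2802, giving Legendre symbol -1.
(-255/2803) = -1, so 2803 is inert.

inert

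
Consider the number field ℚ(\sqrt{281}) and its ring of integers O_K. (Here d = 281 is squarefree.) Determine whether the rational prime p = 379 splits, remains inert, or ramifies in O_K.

d = 281 ≡ 1 (mod 4), so O_K = ℤ[(1+√281)/2] and disc(K) = d = 281.
Since gcd(379, 281) = 1 the prime 379 does not ramify.
Euler's criterion: 281^189 mod 379 = 1. Thus (281|379) = 1.
(281/379) = 1, so 379 splits.

split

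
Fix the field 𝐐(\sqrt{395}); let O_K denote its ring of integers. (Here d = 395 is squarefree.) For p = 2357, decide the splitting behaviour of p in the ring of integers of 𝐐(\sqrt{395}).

d = 395 ≡ 3 (mod 4), so O_K = ℤ[√395] and disc(K) = 4d = 1580.
2357 ∤ 1580, so 2357 is unramified.
Legendre symbol by Euler's criterion: (395/2357) ≡ 395^1178 ≡ 1 (mod 2357), i.e. (395/2357) = 1.
Legendre symbol 1 ⇒ 2357 is split.

2357 splits in O_K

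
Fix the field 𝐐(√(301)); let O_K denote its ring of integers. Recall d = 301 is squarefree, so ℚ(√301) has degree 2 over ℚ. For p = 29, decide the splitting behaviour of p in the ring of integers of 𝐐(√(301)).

d = 301 ≡ 1 (mod 4), so O_K = ℤ[(1+√301)/2] and disc(K) = d = 301.
Since gcd(29, 301) = 1 the prime 29 does not ramify.
Compute (301/29) via Euler: 11^((29-1)/2) mod 29 = 28, so (301/29) = -1.
(301/29) = -1, so 29 is inert.

remains prime (inert)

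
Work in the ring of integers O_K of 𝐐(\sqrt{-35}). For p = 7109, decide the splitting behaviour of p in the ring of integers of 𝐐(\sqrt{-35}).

7109 splits in O_K

d = -35 ≡ 1 (mod 4), so O_K = ℤ[(1+√-35)/2] and disc(K) = d = -35.
7109 ∤ -35, so 7109 is unramified.
Legendre symbol by Euler's criterion: (-35/7109) ≡ (-35)^3554 ≡ 1 (mod 7109), i.e. (-35/7109) = 1.
Legendre symbol 1 ⇒ 7109 is split.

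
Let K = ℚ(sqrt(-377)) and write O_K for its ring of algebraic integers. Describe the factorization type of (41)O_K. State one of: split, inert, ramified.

-377 mod 4 = 3, hence disc K = 4·(-377) = -1508 and O_K = ℤ[√-377].
41 ∤ -1508, so 41 is unramified.
Legendre symbol by Euler's criterion: (-377/41) ≡ (-377)^20 ≡ 1 (mod 41), i.e. (-377/41) = 1.
Legendre symbol 1 ⇒ 41 is split.

p splits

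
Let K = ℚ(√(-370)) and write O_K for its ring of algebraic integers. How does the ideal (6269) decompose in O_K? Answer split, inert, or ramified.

p is inert

Since -370 ≢ 1 mod 4, the ring of integers is ℤ[√-370] with discriminant 4·(-370) = -1480.
6269 ∤ -1480, so 6269 is unramified.
Euler's criterion: (-370)^3134 mod 6269 = 6268. Thus (-370|6269) = -1.
(-370/6269) = -1, so 6269 is inert.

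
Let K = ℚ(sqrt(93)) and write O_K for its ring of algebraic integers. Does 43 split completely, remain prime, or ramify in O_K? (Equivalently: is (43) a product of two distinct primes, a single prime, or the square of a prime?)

inert

Since 93 ≡ 1 mod 4, the ring of integers is ℤ[(1+√93)/2] with discriminant 93.
disc(K) = 93 is not divisible by 43; 43 is unramified.
Euler's criterion: 93^21 mod 43 = 42. Thus (93|43) = -1.
d is a non-residue mod p, hence 43 remains inert in O_K.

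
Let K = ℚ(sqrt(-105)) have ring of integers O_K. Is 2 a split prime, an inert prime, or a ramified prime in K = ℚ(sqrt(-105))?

-105 mod 4 = 3, hence disc K = 4·(-105) = -420 and O_K = ℤ[√-105].
2 divides disc(K) = -420, so 2 ramifies.

2 is ramified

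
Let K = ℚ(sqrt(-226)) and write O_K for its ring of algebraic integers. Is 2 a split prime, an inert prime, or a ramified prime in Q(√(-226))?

d = -226 ≡ 2 (mod 4), so O_K = ℤ[√-226] and disc(K) = 4d = -904.
2 divides disc(K) = -904, so 2 ramifies.

2 is ramified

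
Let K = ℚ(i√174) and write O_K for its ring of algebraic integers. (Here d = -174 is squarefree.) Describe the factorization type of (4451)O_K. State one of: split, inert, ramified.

d = -174 ≡ 2 (mod 4), so O_K = ℤ[√-174] and disc(K) = 4d = -696.
disc(K) = -696 is not divisible by 4451; 4451 is unramified.
Euler's criterion: (-174)^2225 mod 4451 = 4450. Thus (-174|4451) = -1.
Legendre symbol -1 ⇒ 4451 is inert.

remains prime (inert)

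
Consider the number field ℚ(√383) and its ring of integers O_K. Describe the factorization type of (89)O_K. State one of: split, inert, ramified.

inert — (89) stays prime in O_K

d = 383 ≡ 3 (mod 4), so O_K = ℤ[√383] and disc(K) = 4d = 1532.
Since gcd(89, 1532) = 1 the prime 89 does not ramify.
Compute (383/89) via Euler: 27^((89-1)/2) mod 89 = 88, so (383/89) = -1.
d is a non-residue mod p, hence 89 remains inert in O_K.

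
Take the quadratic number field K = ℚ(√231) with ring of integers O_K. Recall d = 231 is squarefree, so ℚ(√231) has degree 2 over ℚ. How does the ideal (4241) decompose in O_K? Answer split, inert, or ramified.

d = 231 ≡ 3 (mod 4), so O_K = ℤ[√231] and disc(K) = 4d = 924.
disc(K) = 924 is not divisible by 4241; 4241 is unramified.
Legendre symbol by Euler's criterion: (231/4241) ≡ 231^2120 ≡ 4240 (mod 4241), i.e. (231/4241) = -1.
Legendre symbol -1 ⇒ 4241 is inert.

inert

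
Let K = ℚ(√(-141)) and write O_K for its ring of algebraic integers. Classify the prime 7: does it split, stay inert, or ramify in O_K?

p is inert

d = -141 ≡ 3 (mod 4), so O_K = ℤ[√-141] and disc(K) = 4d = -564.
disc(K) = -564 is not divisible by 7; 7 is unramified.
Euler's criterion: (-141)^3 mod 7 = 6. Thus (-141|7) = -1.
d is a non-residue mod p, hence 7 remains inert in O_K.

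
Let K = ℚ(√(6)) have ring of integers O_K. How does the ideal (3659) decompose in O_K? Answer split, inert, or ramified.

remains prime (inert)

d = 6 ≡ 2 (mod 4), so O_K = ℤ[√6] and disc(K) = 4d = 24.
Since gcd(3659, 24) = 1 the prime 3659 does not ramify.
(6/3659) = 6^1829 mod 3659 = 3658, giving Legendre symbol -1.
Legendre symbol -1 ⇒ 3659 is inert.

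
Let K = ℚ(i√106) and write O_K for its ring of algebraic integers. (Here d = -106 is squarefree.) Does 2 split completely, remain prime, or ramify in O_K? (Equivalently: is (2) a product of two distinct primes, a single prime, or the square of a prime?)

Since -106 ≢ 1 mod 4, the ring of integers is ℤ[√-106] with discriminant 4·(-106) = -424.
Ramification test: 2 | -424. The prime 2 ramifies in K.

2 is ramified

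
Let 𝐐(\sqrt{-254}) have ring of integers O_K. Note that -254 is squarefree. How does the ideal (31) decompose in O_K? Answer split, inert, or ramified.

splits completely

Since -254 ≢ 1 mod 4, the ring of integers is ℤ[√-254] with discriminant 4·(-254) = -1016.
Since gcd(31, -1016) = 1 the prime 31 does not ramify.
Compute (-254/31) via Euler: 25^((31-1)/2) mod 31 = 1, so (-254/31) = 1.
d is a quadratic residue mod p, hence 31 splits in O_K.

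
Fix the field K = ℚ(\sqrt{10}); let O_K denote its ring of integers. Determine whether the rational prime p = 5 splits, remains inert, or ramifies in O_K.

ramifies in O_K

10 mod 4 = 2, hence disc K = 4·10 = 40 and O_K = ℤ[√10].
Ramification test: 5 | 40. The prime 5 ramifies in K.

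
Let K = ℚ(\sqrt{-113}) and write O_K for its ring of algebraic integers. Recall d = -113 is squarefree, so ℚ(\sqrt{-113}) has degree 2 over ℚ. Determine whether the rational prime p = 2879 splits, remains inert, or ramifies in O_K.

split — (2879) = 𝔭₁𝔭₂ with 𝔭₁ ≠ 𝔭₂

Since -113 ≢ 1 mod 4, the ring of integers is ℤ[√-113] with discriminant 4·(-113) = -452.
disc(K) = -452 is not divisible by 2879; 2879 is unramified.
Compute (-113/2879) via Euler: 2766^((2879-1)/2) mod 2879 = 1, so (-113/2879) = 1.
Legendre symbol 1 ⇒ 2879 is split.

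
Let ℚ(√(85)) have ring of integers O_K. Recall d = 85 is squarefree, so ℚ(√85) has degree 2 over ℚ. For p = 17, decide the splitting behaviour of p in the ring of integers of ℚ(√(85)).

Since 85 ≡ 1 mod 4, the ring of integers is ℤ[(1+√85)/2] with discriminant 85.
disc(K) = 85 = 17·5, so p = 17 is ramified.

ramifies in O_K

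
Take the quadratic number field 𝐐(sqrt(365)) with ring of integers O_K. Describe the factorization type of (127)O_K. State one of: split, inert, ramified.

Since 365 ≡ 1 mod 4, the ring of integers is ℤ[(1+√365)/2] with discriminant 365.
disc(K) = 365 is not divisible by 127; 127 is unramified.
(365/127) = 111^63 mod 127 = 126, giving Legendre symbol -1.
d is a non-residue mod p, hence 127 remains inert in O_K.

p is inert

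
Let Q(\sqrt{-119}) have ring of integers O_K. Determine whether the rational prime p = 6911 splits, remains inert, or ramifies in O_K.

p splits

-119 mod 4 = 1, hence disc K = -119 and O_K = ℤ[(1+√-119)/2].
Since gcd(6911, -119) = 1 the prime 6911 does not ramify.
Legendre symbol by Euler's criterion: (-119/6911) ≡ (-119)^3455 ≡ 1 (mod 6911), i.e. (-119/6911) = 1.
d is a quadratic residue mod p, hence 6911 splits in O_K.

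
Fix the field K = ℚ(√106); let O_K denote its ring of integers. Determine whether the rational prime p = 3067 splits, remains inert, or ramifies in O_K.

106 mod 4 = 2, hence disc K = 4·106 = 424 and O_K = ℤ[√106].
Since gcd(3067, 424) = 1 the prime 3067 does not ramify.
Compute (106/3067) via Euler: 106^((3067-1)/2) mod 3067 = 3066, so (106/3067) = -1.
(106/3067) = -1, so 3067 is inert.

inert — (3067) stays prime in O_K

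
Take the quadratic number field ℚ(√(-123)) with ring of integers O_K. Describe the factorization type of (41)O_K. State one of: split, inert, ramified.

ramifies in O_K

-123 mod 4 = 1, hence disc K = -123 and O_K = ℤ[(1+√-123)/2].
41 divides disc(K) = -123, so 41 ramifies.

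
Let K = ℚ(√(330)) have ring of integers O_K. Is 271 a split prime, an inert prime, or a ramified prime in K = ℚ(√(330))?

Since 330 ≢ 1 mod 4, the ring of integers is ℤ[√330] with discriminant 4·330 = 1320.
disc(K) = 1320 is not divisible by 271; 271 is unramified.
Compute (330/271) via Euler: 59^((271-1)/2) mod 271 = 270, so (330/271) = -1.
d is a non-residue mod p, hence 271 remains inert in O_K.

remains prime (inert)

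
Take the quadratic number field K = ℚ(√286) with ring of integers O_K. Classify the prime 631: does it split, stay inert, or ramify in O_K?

d = 286 ≡ 2 (mod 4), so O_K = ℤ[√286] and disc(K) = 4d = 1144.
631 ∤ 1144, so 631 is unramified.
Legendre symbol by Euler's criterion: (286/631) ≡ 286^315 ≡ 1 (mod 631), i.e. (286/631) = 1.
d is a quadratic residue mod p, hence 631 splits in O_K.

split — (631) = 𝔭₁𝔭₂ with 𝔭₁ ≠ 𝔭₂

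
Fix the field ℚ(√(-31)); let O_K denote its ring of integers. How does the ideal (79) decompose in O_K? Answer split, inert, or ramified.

d = -31 ≡ 1 (mod 4), so O_K = ℤ[(1+√-31)/2] and disc(K) = d = -31.
Since gcd(79, -31) = 1 the prime 79 does not ramify.
Legendre symbol by Euler's criterion: (-31/79) ≡ (-31)^39 ≡ 78 (mod 79), i.e. (-31/79) = -1.
Legendre symbol -1 ⇒ 79 is inert.

79 remains inert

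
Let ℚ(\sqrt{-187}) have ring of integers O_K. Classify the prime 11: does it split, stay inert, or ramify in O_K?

d = -187 ≡ 1 (mod 4), so O_K = ℤ[(1+√-187)/2] and disc(K) = d = -187.
11 divides disc(K) = -187, so 11 ramifies.

11 is ramified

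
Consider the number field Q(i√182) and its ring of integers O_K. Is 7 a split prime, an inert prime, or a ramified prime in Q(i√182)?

d = -182 ≡ 2 (mod 4), so O_K = ℤ[√-182] and disc(K) = 4d = -728.
7 divides disc(K) = -728, so 7 ramifies.

7 is ramified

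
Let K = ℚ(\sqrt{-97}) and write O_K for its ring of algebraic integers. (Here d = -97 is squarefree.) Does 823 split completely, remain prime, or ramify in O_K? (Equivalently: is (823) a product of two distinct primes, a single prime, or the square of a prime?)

remains prime (inert)

d = -97 ≡ 3 (mod 4), so O_K = ℤ[√-97] and disc(K) = 4d = -388.
823 ∤ -388, so 823 is unramified.
Legendre symbol by Euler's criterion: (-97/823) ≡ (-97)^411 ≡ 822 (mod 823), i.e. (-97/823) = -1.
d is a non-residue mod p, hence 823 remains inert in O_K.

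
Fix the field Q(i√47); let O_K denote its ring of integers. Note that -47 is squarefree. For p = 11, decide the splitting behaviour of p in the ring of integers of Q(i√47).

-47 mod 4 = 1, hence disc K = -47 and O_K = ℤ[(1+√-47)/2].
disc(K) = -47 is not divisible by 11; 11 is unramified.
Euler's criterion: (-47)^5 mod 11 = 10. Thus (-47|11) = -1.
Legendre symbol -1 ⇒ 11 is inert.

p is inert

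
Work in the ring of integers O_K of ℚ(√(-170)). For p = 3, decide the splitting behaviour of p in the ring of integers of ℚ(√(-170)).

Since -170 ≢ 1 mod 4, the ring of integers is ℤ[√-170] with discriminant 4·(-170) = -680.
3 ∤ -680, so 3 is unramified.
(-170/3) = 1^1 mod 3 = 1, giving Legendre symbol 1.
(-170/3) = 1, so 3 splits.

split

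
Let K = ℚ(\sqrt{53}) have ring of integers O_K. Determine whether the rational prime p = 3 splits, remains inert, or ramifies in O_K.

53 mod 4 = 1, hence disc K = 53 and O_K = ℤ[(1+√53)/2].
Since gcd(3, 53) = 1 the prime 3 does not ramify.
Compute (53/3) via Euler: 2^((3-1)/2) mod 3 = 2, so (53/3) = -1.
d is a non-residue mod p, hence 3 remains inert in O_K.

3 remains inert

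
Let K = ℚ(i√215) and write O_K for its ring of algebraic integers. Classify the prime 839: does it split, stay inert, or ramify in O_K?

remains prime (inert)

-215 mod 4 = 1, hence disc K = -215 and O_K = ℤ[(1+√-215)/2].
Since gcd(839, -215) = 1 the prime 839 does not ramify.
(-215/839) = 624^419 mod 839 = 838, giving Legendre symbol -1.
d is a non-residue mod p, hence 839 remains inert in O_K.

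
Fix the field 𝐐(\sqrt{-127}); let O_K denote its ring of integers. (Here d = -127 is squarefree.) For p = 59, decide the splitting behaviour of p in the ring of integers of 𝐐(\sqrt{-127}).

Since -127 ≡ 1 mod 4, the ring of integers is ℤ[(1+√-127)/2] with discriminant -127.
disc(K) = -127 is not divisible by 59; 59 is unramified.
(-127/59) = 50^29 mod 59 = 58, giving Legendre symbol -1.
(-127/59) = -1, so 59 is inert.

inert — (59) stays prime in O_K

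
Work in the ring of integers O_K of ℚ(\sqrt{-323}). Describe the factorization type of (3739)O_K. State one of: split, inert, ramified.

d = -323 ≡ 1 (mod 4), so O_K = ℤ[(1+√-323)/2] and disc(K) = d = -323.
disc(K) = -323 is not divisible by 3739; 3739 is unramified.
Legendre symbol by Euler's criterion: (-323/3739) ≡ (-323)^1869 ≡ 3738 (mod 3739), i.e. (-323/3739) = -1.
d is a non-residue mod p, hence 3739 remains inert in O_K.

3739 remains inert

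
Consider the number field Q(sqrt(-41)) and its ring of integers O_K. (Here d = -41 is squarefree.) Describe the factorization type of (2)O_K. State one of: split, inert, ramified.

ramified — (2) = 𝔭²

-41 mod 4 = 3, hence disc K = 4·(-41) = -164 and O_K = ℤ[√-41].
disc(K) = -164 = 2·(-82), so p = 2 is ramified.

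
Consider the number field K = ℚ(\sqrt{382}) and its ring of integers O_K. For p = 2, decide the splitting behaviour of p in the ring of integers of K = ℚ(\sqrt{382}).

Since 382 ≢ 1 mod 4, the ring of integers is ℤ[√382] with discriminant 4·382 = 1528.
Ramification test: 2 | 1528. The prime 2 ramifies in K.

2 is ramified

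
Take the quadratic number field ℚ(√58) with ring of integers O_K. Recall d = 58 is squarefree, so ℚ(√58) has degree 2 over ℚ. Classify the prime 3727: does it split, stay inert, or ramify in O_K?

remains prime (inert)

58 mod 4 = 2, hence disc K = 4·58 = 232 and O_K = ℤ[√58].
3727 ∤ 232, so 3727 is unramified.
Euler's criterion: 58^1863 mod 3727 = 3726. Thus (58|3727) = -1.
(58/3727) = -1, so 3727 is inert.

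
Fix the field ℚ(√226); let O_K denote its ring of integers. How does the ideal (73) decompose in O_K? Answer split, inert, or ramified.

Since 226 ≢ 1 mod 4, the ring of integers is ℤ[√226] with discriminant 4·226 = 904.
73 ∤ 904, so 73 is unramified.
Legendre symbol by Euler's criterion: (226/73) ≡ 226^36 ≡ 72 (mod 73), i.e. (226/73) = -1.
(226/73) = -1, so 73 is inert.

remains prime (inert)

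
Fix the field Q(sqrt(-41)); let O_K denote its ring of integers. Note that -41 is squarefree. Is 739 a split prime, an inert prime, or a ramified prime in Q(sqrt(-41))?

p is inert

-41 mod 4 = 3, hence disc K = 4·(-41) = -164 and O_K = ℤ[√-41].
739 ∤ -164, so 739 is unramified.
Euler's criterion: (-41)^369 mod 739 = 738. Thus (-41|739) = -1.
d is a non-residue mod p, hence 739 remains inert in O_K.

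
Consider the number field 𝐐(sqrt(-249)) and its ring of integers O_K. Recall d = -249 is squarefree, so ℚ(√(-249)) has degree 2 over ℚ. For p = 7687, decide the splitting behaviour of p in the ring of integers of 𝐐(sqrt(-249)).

-249 mod 4 = 3, hence disc K = 4·(-249) = -996 and O_K = ℤ[√-249].
7687 ∤ -996, so 7687 is unramified.
Euler's criterion: (-249)^3843 mod 7687 = 7686. Thus (-249|7687) = -1.
Legendre symbol -1 ⇒ 7687 is inert.

inert — (7687) stays prime in O_K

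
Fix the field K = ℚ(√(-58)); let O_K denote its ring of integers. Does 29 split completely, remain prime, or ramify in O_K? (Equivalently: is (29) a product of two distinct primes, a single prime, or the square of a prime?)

Since -58 ≢ 1 mod 4, the ring of integers is ℤ[√-58] with discriminant 4·(-58) = -232.
disc(K) = -232 = 29·(-8), so p = 29 is ramified.

29 is ramified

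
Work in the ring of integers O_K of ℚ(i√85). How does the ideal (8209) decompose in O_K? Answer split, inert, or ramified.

-85 mod 4 = 3, hence disc K = 4·(-85) = -340 and O_K = ℤ[√-85].
disc(K) = -340 is not divisible by 8209; 8209 is unramified.
Compute (-85/8209) via Euler: 8124^((8209-1)/2) mod 8209 = 1, so (-85/8209) = 1.
(-85/8209) = 1, so 8209 splits.

split — (8209) = 𝔭₁𝔭₂ with 𝔭₁ ≠ 𝔭₂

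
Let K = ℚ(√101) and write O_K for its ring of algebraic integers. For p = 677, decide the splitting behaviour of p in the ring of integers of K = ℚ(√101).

p splits

101 mod 4 = 1, hence disc K = 101 and O_K = ℤ[(1+√101)/2].
Since gcd(677, 101) = 1 the prime 677 does not ramify.
Legendre symbol by Euler's criterion: (101/677) ≡ 101^338 ≡ 1 (mod 677), i.e. (101/677) = 1.
(101/677) = 1, so 677 splits.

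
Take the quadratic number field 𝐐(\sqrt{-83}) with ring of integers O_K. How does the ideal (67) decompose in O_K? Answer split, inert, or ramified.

Since -83 ≡ 1 mod 4, the ring of integers is ℤ[(1+√-83)/2] with discriminant -83.
disc(K) = -83 is not divisible by 67; 67 is unramified.
Compute (-83/67) via Euler: 51^((67-1)/2) mod 67 = 66, so (-83/67) = -1.
d is a non-residue mod p, hence 67 remains inert in O_K.

67 remains inert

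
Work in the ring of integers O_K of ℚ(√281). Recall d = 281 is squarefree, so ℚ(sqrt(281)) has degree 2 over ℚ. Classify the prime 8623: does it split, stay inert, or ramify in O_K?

281 mod 4 = 1, hence disc K = 281 and O_K = ℤ[(1+√281)/2].
disc(K) = 281 is not divisible by 8623; 8623 is unramified.
Legendre symbol by Euler's criterion: (281/8623) ≡ 281^4311 ≡ 8622 (mod 8623), i.e. (281/8623) = -1.
Legendre symbol -1 ⇒ 8623 is inert.

remains prime (inert)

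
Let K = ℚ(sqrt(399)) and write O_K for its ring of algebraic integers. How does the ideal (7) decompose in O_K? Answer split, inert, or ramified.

ramified

d = 399 ≡ 3 (mod 4), so O_K = ℤ[√399] and disc(K) = 4d = 1596.
disc(K) = 1596 = 7·228, so p = 7 is ramified.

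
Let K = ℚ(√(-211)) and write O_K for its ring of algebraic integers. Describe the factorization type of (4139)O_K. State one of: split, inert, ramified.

inert — (4139) stays prime in O_K

Since -211 ≡ 1 mod 4, the ring of integers is ℤ[(1+√-211)/2] with discriminant -211.
Since gcd(4139, -211) = 1 the prime 4139 does not ramify.
Legendre symbol by Euler's criterion: (-211/4139) ≡ (-211)^2069 ≡ 4138 (mod 4139), i.e. (-211/4139) = -1.
(-211/4139) = -1, so 4139 is inert.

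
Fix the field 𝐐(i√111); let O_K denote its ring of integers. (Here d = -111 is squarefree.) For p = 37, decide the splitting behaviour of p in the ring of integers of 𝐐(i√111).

d = -111 ≡ 1 (mod 4), so O_K = ℤ[(1+√-111)/2] and disc(K) = d = -111.
Ramification test: 37 | -111. The prime 37 ramifies in K.

37 is ramified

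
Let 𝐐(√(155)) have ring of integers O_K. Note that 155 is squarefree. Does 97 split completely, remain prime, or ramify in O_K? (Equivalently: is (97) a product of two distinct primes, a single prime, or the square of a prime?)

inert

d = 155 ≡ 3 (mod 4), so O_K = ℤ[√155] and disc(K) = 4d = 620.
disc(K) = 620 is not divisible by 97; 97 is unramified.
Compute (155/97) via Euler: 58^((97-1)/2) mod 97 = 96, so (155/97) = -1.
Legendre symbol -1 ⇒ 97 is inert.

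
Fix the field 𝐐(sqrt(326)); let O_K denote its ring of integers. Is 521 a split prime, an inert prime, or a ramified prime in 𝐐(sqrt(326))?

p is inert

Since 326 ≢ 1 mod 4, the ring of integers is ℤ[√326] with discriminant 4·326 = 1304.
Since gcd(521, 1304) = 1 the prime 521 does not ramify.
Compute (326/521) via Euler: 326^((521-1)/2) mod 521 = 520, so (326/521) = -1.
(326/521) = -1, so 521 is inert.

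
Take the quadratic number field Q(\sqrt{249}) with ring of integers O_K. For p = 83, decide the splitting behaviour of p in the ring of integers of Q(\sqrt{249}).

249 mod 4 = 1, hence disc K = 249 and O_K = ℤ[(1+√249)/2].
disc(K) = 249 = 83·3, so p = 83 is ramified.

p ramifies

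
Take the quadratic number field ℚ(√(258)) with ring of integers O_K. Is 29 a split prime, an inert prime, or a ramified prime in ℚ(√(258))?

258 mod 4 = 2, hence disc K = 4·258 = 1032 and O_K = ℤ[√258].
disc(K) = 1032 is not divisible by 29; 29 is unramified.
Legendre symbol by Euler's criterion: (258/29) ≡ 258^14 ≡ 28 (mod 29), i.e. (258/29) = -1.
(258/29) = -1, so 29 is inert.

29 remains inert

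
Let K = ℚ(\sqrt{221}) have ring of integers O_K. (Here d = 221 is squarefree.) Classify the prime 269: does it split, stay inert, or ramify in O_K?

221 mod 4 = 1, hence disc K = 221 and O_K = ℤ[(1+√221)/2].
Since gcd(269, 221) = 1 the prime 269 does not ramify.
(221/269) = 221^134 mod 269 = 268, giving Legendre symbol -1.
Legendre symbol -1 ⇒ 269 is inert.

inert — (269) stays prime in O_K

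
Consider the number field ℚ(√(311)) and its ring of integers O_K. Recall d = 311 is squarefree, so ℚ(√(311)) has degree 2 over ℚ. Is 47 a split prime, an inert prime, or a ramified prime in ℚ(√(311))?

inert — (47) stays prime in O_K

311 mod 4 = 3, hence disc K = 4·311 = 1244 and O_K = ℤ[√311].
disc(K) = 1244 is not divisible by 47; 47 is unramified.
Legendre symbol by Euler's criterion: (311/47) ≡ 311^23 ≡ 46 (mod 47), i.e. (311/47) = -1.
Legendre symbol -1 ⇒ 47 is inert.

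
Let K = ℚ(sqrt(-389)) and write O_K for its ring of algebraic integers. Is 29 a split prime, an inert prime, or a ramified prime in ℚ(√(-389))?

inert — (29) stays prime in O_K

-389 mod 4 = 3, hence disc K = 4·(-389) = -1556 and O_K = ℤ[√-389].
29 ∤ -1556, so 29 is unramified.
Compute (-389/29) via Euler: 17^((29-1)/2) mod 29 = 28, so (-389/29) = -1.
Legendre symbol -1 ⇒ 29 is inert.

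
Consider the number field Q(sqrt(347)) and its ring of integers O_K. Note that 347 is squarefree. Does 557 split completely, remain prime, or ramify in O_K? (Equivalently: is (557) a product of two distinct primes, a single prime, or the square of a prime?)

d = 347 ≡ 3 (mod 4), so O_K = ℤ[√347] and disc(K) = 4d = 1388.
Since gcd(557, 1388) = 1 the prime 557 does not ramify.
Euler's criterion: 347^278 mod 557 = 556. Thus (347|557) = -1.
Legendre symbol -1 ⇒ 557 is inert.

remains prime (inert)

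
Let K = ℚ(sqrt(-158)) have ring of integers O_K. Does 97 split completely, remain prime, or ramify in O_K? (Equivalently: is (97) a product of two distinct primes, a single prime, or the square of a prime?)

d = -158 ≡ 2 (mod 4), so O_K = ℤ[√-158] and disc(K) = 4d = -632.
disc(K) = -632 is not divisible by 97; 97 is unramified.
Compute (-158/97) via Euler: 36^((97-1)/2) mod 97 = 1, so (-158/97) = 1.
Legendre symbol 1 ⇒ 97 is split.

97 splits in O_K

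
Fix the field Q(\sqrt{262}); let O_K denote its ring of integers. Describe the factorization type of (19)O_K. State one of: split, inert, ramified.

inert

Since 262 ≢ 1 mod 4, the ring of integers is ℤ[√262] with discriminant 4·262 = 1048.
Since gcd(19, 1048) = 1 the prime 19 does not ramify.
(262/19) = 15^9 mod 19 = 18, giving Legendre symbol -1.
d is a non-residue mod p, hence 19 remains inert in O_K.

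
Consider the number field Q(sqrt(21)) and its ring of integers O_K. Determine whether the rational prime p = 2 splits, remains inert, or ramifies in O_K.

2 remains inert

Since 21 ≡ 1 mod 4, the ring of integers is ℤ[(1+√21)/2] with discriminant 21.
disc(K) = 21 is not divisible by 2; 2 is unramified.
Checking d mod 8: 21 ≡ 5. Hence 2 is inert in O_K.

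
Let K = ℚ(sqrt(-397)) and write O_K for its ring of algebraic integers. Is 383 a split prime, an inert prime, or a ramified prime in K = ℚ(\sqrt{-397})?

p is inert

Since -397 ≢ 1 mod 4, the ring of integers is ℤ[√-397] with discriminant 4·(-397) = -1588.
Since gcd(383, -1588) = 1 the prime 383 does not ramify.
(-397/383) = 369^191 mod 383 = 382, giving Legendre symbol -1.
Legendre symbol -1 ⇒ 383 is inert.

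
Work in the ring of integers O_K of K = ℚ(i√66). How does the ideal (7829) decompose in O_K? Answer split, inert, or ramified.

p is inert

d = -66 ≡ 2 (mod 4), so O_K = ℤ[√-66] and disc(K) = 4d = -264.
disc(K) = -264 is not divisible by 7829; 7829 is unramified.
(-66/7829) = 7763^3914 mod 7829 = 7828, giving Legendre symbol -1.
Legendre symbol -1 ⇒ 7829 is inert.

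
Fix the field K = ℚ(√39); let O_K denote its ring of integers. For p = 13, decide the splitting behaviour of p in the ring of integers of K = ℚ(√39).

39 mod 4 = 3, hence disc K = 4·39 = 156 and O_K = ℤ[√39].
Ramification test: 13 | 156. The prime 13 ramifies in K.

13 is ramified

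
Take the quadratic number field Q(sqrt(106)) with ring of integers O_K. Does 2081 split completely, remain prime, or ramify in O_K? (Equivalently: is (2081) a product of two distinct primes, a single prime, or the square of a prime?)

106 mod 4 = 2, hence disc K = 4·106 = 424 and O_K = ℤ[√106].
Since gcd(2081, 424) = 1 the prime 2081 does not ramify.
(106/2081) = 106^1040 mod 2081 = 2080, giving Legendre symbol -1.
d is a non-residue mod p, hence 2081 remains inert in O_K.

p is inert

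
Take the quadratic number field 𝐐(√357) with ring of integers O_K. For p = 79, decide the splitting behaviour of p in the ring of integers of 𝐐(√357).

p is inert

357 mod 4 = 1, hence disc K = 357 and O_K = ℤ[(1+√357)/2].
Since gcd(79, 357) = 1 the prime 79 does not ramify.
(357/79) = 41^39 mod 79 = 78, giving Legendre symbol -1.
Legendre symbol -1 ⇒ 79 is inert.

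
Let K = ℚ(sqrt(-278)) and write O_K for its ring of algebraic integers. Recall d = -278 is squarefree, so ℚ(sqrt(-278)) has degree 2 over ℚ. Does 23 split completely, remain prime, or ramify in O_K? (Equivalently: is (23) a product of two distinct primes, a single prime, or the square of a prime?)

Since -278 ≢ 1 mod 4, the ring of integers is ℤ[√-278] with discriminant 4·(-278) = -1112.
23 ∤ -1112, so 23 is unramified.
(-278/23) = 21^11 mod 23 = 22, giving Legendre symbol -1.
(-278/23) = -1, so 23 is inert.

23 remains inert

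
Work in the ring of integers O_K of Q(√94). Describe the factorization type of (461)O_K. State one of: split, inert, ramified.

94 mod 4 = 2, hence disc K = 4·94 = 376 and O_K = ℤ[√94].
Since gcd(461, 376) = 1 the prime 461 does not ramify.
Euler's criterion: 94^230 mod 461 = 1. Thus (94|461) = 1.
d is a quadratic residue mod p, hence 461 splits in O_K.

461 splits in O_K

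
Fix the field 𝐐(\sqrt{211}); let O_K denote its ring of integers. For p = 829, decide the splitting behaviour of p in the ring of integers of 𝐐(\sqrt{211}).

211 mod 4 = 3, hence disc K = 4·211 = 844 and O_K = ℤ[√211].
Since gcd(829, 844) = 1 the prime 829 does not ramify.
Euler's criterion: 211^414 mod 829 = 1. Thus (211|829) = 1.
Legendre symbol 1 ⇒ 829 is split.

split — (829) = 𝔭₁𝔭₂ with 𝔭₁ ≠ 𝔭₂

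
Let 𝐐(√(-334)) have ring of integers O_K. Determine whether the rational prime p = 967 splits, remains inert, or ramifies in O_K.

d = -334 ≡ 2 (mod 4), so O_K = ℤ[√-334] and disc(K) = 4d = -1336.
Since gcd(967, -1336) = 1 the prime 967 does not ramify.
(-334/967) = 633^483 mod 967 = 1, giving Legendre symbol 1.
Legendre symbol 1 ⇒ 967 is split.

splits completely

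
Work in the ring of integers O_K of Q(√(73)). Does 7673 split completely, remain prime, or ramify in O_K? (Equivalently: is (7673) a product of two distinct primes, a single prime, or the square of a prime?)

splits completely

Since 73 ≡ 1 mod 4, the ring of integers is ℤ[(1+√73)/2] with discriminant 73.
disc(K) = 73 is not divisible by 7673; 7673 is unramified.
Compute (73/7673) via Euler: 73^((7673-1)/2) mod 7673 = 1, so (73/7673) = 1.
d is a quadratic residue mod p, hence 7673 splits in O_K.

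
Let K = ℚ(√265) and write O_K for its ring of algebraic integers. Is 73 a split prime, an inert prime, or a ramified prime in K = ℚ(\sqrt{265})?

265 mod 4 = 1, hence disc K = 265 and O_K = ℤ[(1+√265)/2].
73 ∤ 265, so 73 is unramified.
Compute (265/73) via Euler: 46^((73-1)/2) mod 73 = 1, so (265/73) = 1.
(265/73) = 1, so 73 splits.

p splits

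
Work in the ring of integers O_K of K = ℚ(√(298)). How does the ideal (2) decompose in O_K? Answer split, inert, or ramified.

2 is ramified

298 mod 4 = 2, hence disc K = 4·298 = 1192 and O_K = ℤ[√298].
disc(K) = 1192 = 2·596, so p = 2 is ramified.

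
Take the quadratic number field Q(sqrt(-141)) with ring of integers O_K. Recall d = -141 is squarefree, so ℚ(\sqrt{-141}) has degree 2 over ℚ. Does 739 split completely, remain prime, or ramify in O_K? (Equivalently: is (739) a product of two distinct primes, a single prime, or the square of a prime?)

d = -141 ≡ 3 (mod 4), so O_K = ℤ[√-141] and disc(K) = 4d = -564.
Since gcd(739, -564) = 1 the prime 739 does not ramify.
Euler's criterion: (-141)^369 mod 739 = 738. Thus (-141|739) = -1.
d is a non-residue mod p, hence 739 remains inert in O_K.

739 remains inert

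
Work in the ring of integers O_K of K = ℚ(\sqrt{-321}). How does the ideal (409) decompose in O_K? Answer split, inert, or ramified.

remains prime (inert)

Since -321 ≢ 1 mod 4, the ring of integers is ℤ[√-321] with discriminant 4·(-321) = -1284.
409 ∤ -1284, so 409 is unramified.
Compute (-321/409) via Euler: 88^((409-1)/2) mod 409 = 408, so (-321/409) = -1.
(-321/409) = -1, so 409 is inert.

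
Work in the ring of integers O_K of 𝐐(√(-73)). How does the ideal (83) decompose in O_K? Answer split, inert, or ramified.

d = -73 ≡ 3 (mod 4), so O_K = ℤ[√-73] and disc(K) = 4d = -292.
disc(K) = -292 is not divisible by 83; 83 is unramified.
Legendre symbol by Euler's criterion: (-73/83) ≡ (-73)^41 ≡ 1 (mod 83), i.e. (-73/83) = 1.
(-73/83) = 1, so 83 splits.

split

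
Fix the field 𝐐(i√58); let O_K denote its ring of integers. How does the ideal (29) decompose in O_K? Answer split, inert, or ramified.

29 is ramified

Since -58 ≢ 1 mod 4, the ring of integers is ℤ[√-58] with discriminant 4·(-58) = -232.
29 divides disc(K) = -232, so 29 ramifies.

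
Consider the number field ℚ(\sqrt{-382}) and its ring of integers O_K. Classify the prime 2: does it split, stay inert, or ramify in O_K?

d = -382 ≡ 2 (mod 4), so O_K = ℤ[√-382] and disc(K) = 4d = -1528.
2 divides disc(K) = -1528, so 2 ramifies.

p ramifies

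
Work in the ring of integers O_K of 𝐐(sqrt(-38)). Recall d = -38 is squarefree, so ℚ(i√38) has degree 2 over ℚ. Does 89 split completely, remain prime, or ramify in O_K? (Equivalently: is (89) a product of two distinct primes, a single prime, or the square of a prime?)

inert — (89) stays prime in O_K

d = -38 ≡ 2 (mod 4), so O_K = ℤ[√-38] and disc(K) = 4d = -152.
disc(K) = -152 is not divisible by 89; 89 is unramified.
(-38/89) = 51^44 mod 89 = 88, giving Legendre symbol -1.
Legendre symbol -1 ⇒ 89 is inert.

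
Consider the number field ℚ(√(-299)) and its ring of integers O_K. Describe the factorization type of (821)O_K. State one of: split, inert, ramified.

d = -299 ≡ 1 (mod 4), so O_K = ℤ[(1+√-299)/2] and disc(K) = d = -299.
821 ∤ -299, so 821 is unramified.
Legendre symbol by Euler's criterion: (-299/821) ≡ (-299)^410 ≡ 820 (mod 821), i.e. (-299/821) = -1.
Legendre symbol -1 ⇒ 821 is inert.

821 remains inert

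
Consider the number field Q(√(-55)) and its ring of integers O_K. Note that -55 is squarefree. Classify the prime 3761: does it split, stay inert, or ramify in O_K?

inert

Since -55 ≡ 1 mod 4, the ring of integers is ℤ[(1+√-55)/2] with discriminant -55.
Since gcd(3761, -55) = 1 the prime 3761 does not ramify.
Euler's criterion: (-55)^1880 mod 3761 = 3760. Thus (-55|3761) = -1.
Legendre symbol -1 ⇒ 3761 is inert.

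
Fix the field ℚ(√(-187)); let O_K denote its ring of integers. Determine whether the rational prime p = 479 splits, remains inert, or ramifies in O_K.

d = -187 ≡ 1 (mod 4), so O_K = ℤ[(1+√-187)/2] and disc(K) = d = -187.
Since gcd(479, -187) = 1 the prime 479 does not ramify.
Legendre symbol by Euler's criterion: (-187/479) ≡ (-187)^239 ≡ 1 (mod 479), i.e. (-187/479) = 1.
Legendre symbol 1 ⇒ 479 is split.

479 splits in O_K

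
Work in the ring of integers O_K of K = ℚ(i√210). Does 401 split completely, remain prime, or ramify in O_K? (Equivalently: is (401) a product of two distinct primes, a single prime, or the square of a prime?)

inert — (401) stays prime in O_K

-210 mod 4 = 2, hence disc K = 4·(-210) = -840 and O_K = ℤ[√-210].
401 ∤ -840, so 401 is unramified.
Legendre symbol by Euler's criterion: (-210/401) ≡ (-210)^200 ≡ 400 (mod 401), i.e. (-210/401) = -1.
(-210/401) = -1, so 401 is inert.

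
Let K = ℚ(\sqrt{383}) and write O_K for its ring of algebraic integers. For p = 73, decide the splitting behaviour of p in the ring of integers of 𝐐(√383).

split

d = 383 ≡ 3 (mod 4), so O_K = ℤ[√383] and disc(K) = 4d = 1532.
73 ∤ 1532, so 73 is unramified.
Legendre symbol by Euler's criterion: (383/73) ≡ 383^36 ≡ 1 (mod 73), i.e. (383/73) = 1.
Legendre symbol 1 ⇒ 73 is split.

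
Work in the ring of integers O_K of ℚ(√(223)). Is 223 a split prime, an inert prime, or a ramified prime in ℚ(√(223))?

ramified — (223) = 𝔭²

Since 223 ≢ 1 mod 4, the ring of integers is ℤ[√223] with discriminant 4·223 = 892.
223 divides disc(K) = 892, so 223 ramifies.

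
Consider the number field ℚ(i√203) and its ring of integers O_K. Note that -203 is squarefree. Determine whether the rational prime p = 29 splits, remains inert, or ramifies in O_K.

ramifies in O_K

Since -203 ≡ 1 mod 4, the ring of integers is ℤ[(1+√-203)/2] with discriminant -203.
Ramification test: 29 | -203. The prime 29 ramifies in K.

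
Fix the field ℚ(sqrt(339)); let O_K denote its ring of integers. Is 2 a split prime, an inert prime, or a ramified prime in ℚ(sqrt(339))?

d = 339 ≡ 3 (mod 4), so O_K = ℤ[√339] and disc(K) = 4d = 1356.
disc(K) = 1356 = 2·678, so p = 2 is ramified.

p ramifies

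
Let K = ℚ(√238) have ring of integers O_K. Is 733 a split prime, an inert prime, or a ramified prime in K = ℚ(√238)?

d = 238 ≡ 2 (mod 4), so O_K = ℤ[√238] and disc(K) = 4d = 952.
733 ∤ 952, so 733 is unramified.
Compute (238/733) via Euler: 238^((733-1)/2) mod 733 = 1, so (238/733) = 1.
(238/733) = 1, so 733 splits.

split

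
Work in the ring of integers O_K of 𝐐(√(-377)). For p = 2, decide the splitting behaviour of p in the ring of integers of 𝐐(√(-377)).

ramifies in O_K

Since -377 ≢ 1 mod 4, the ring of integers is ℤ[√-377] with discriminant 4·(-377) = -1508.
2 divides disc(K) = -1508, so 2 ramifies.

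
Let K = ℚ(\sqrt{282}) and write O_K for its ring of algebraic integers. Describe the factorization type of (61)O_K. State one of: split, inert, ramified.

p is inert

282 mod 4 = 2, hence disc K = 4·282 = 1128 and O_K = ℤ[√282].
61 ∤ 1128, so 61 is unramified.
Euler's criterion: 282^30 mod 61 = 60. Thus (282|61) = -1.
(282/61) = -1, so 61 is inert.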